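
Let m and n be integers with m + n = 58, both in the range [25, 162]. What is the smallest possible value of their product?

825

For a fixed sum, mn is smallest when m and n are as far apart as possible.
At the endpoint m = 25, n = 58 − 25 = 33, so mn = 25 × 33 = 825.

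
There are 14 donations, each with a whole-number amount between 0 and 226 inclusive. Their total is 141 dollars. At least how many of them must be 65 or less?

Each value above 65 is at least 66, contributing at least 66 − 0 = 66 above the floor 0.
The sum exceeds the floor total 0 by 141, so at most ⌊141/66⌋ = 2 exceed 65, and at least 12 are ≤ 65.
Exactly 12 works: 12 values at 0 and 2 at 66 total 132; raise one of the low values by 9 (still ≤ 65) to hit 141.

12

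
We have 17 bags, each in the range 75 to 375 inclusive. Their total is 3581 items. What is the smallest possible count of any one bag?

75

To make one bag as small as possible, make the other 16 as large as possible.
The other 16 can take up 16 × 375 = 6000 ≥ 3581 − 75, so one bag can sit at its floor of 75.
Achievable: one at 75 and the other 16 totalling 3506, which fits since 16 × 75 ≤ 3506 ≤ 16 × 375.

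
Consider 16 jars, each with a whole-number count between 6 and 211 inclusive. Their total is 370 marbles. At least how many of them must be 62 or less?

12

Each value above 62 is at least 63, contributing at least 63 − 6 = 57 above the floor 6.
The sum exceeds the floor total 96 by 274, so at most ⌊274/57⌋ = 4 exceed 62, and at least 12 are ≤ 62.
Exactly 12 works: 12 values at 6 and 4 at 63 total 324; raise one of the low values by 46 (still ≤ 62) to hit 370.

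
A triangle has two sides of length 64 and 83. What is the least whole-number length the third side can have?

The third side must exceed |64 − 83| = 19.
The smallest integer above 19 is 20.

20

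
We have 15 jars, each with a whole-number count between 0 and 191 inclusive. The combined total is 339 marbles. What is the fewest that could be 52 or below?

9

Each value above 52 is at least 53, contributing at least 53 − 0 = 53 above the floor 0.
The sum exceeds the floor total 0 by 339, so at most ⌊339/53⌋ = 6 exceed 52, and at least 9 are ≤ 52.
Exactly 9 works: 9 values at 0 and 6 at 53 total 318; raise one of the low values by 21 (still ≤ 52) to hit 339.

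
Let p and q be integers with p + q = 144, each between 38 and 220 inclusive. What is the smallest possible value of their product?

Since p + q is fixed, pushing one of them to its bound minimizes the product.
The extreme feasible split is p = 38, q = 106, giving pq = 4028.

4028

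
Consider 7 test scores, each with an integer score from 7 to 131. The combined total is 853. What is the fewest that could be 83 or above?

Each value short of 83 is at most 82, costing at least 131 − 82 = 49 against the maximum total of 917.
We can afford to lose at most 917 − 853 = 64, so at most ⌊64/49⌋ = 1 fall short, and at least 6 are ≥ 83.
Exactly 6 works: 6 values at 131 and 1 at 82 total 868; lower one of the high values by 15 (still ≥ 83) to hit 853.

6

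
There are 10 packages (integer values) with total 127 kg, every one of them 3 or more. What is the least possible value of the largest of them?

13

Some value must be at least ⌈127/10⌉ = 13, since 10 × 12 = 120 < 127.
Taking 3 copies of 12 and 7 copies of 13 gives exactly 127, so 13 is attained.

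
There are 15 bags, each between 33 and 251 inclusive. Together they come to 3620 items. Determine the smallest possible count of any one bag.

106

To make one bag as small as possible, make the other 14 as large as possible.
The other 14 contribute at most 14 × 251 = 3514, leaving at least 3620 − 3514 = 106.
Since 106 ≥ 33, this is achievable: one at 106 and 14 at 251.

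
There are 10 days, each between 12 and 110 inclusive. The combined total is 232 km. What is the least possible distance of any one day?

12

Minimizing one value means maximizing the remaining 9.
The other 9 can take up 9 × 110 = 990 ≥ 232 − 12, so one day can sit at its floor of 12.
Achievable: one at 12 and the other 9 totalling 220, which fits since 9 × 12 ≤ 220 ≤ 9 × 110.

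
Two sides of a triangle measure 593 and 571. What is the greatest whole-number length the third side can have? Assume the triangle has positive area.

The third side must be less than 593 + 571 = 1164.
The largest integer below 1164 is 1163.

1163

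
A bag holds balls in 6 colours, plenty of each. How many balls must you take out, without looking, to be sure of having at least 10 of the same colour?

55

You could draw 9 of every colour without reaching 10 of any — 54 in all.
One more forces 10 of some colour, so 54 + 1 = 55.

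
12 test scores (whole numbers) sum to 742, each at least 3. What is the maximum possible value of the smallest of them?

The 12 values sum to 742, so their minimum is at most ⌊742/12⌋ = 61.
Taking 2 copies of 61 and 10 copies of 62 gives exactly 742, so 61 is attained.

61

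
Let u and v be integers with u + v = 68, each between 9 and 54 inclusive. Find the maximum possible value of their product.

uv = u(68 − u) is maximized when u is as near 68/2 as the bounds allow.
Taking u = 34 and v = 34 (both in [9, 54]) gives uv = 1156.

1156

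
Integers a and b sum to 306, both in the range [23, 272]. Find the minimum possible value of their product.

Since a + b is fixed, pushing one of them to its bound minimizes the product.
The extreme feasible split is a = 34, b = 272, giving ab = 9248.

9248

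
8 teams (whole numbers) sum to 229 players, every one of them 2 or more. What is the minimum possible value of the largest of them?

29

Some value must be at least ⌈229/8⌉ = 29, since 8 × 28 = 224 < 229.
Equality holds with 5 values of 29 and 3 values of 28.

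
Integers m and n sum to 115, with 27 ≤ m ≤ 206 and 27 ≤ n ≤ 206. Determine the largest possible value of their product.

mn = m(115 − m) is maximized when m is as near 115/2 as the bounds allow.
Taking m = 57 and n = 58 (both in [27, 206]) gives mn = 3306.

3306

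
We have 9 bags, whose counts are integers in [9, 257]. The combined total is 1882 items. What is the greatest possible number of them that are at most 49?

Each value at 49 or below falls at least 257 − 49 = 208 short of the ceiling 257.
The ceiling total is 9 × 257 = 2313, and we need 1882, so at most ⌊(2313 − 1882)/208⌋ = 2 can be that low.
k = 2 is achieved by 2 values at 49 and 7 at 257, total 1897; lower one of the 257's by 15 (still > 49) to reach 1882.

2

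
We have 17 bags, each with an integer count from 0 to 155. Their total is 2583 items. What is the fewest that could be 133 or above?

Each value short of 133 is at most 132, costing at least 155 − 132 = 23 against the maximum total of 2635.
We can afford to lose at most 2635 − 2583 = 52, so at most ⌊52/23⌋ = 2 fall short, and at least 15 are ≥ 133.
Exactly 15 works: 15 values at 155 and 2 at 132 total 2589; lower one of the high values by 6 (still ≥ 133) to hit 2583.

15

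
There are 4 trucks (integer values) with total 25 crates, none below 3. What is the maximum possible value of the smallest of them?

The 4 values sum to 25, so their minimum is at most ⌊25/4⌋ = 6.
Equality holds with 3 values of 6 and 1 value of 7.

6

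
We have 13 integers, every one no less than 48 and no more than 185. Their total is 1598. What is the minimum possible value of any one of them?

To make one integer as small as possible, make the other 12 as large as possible.
The other 12 can take up 12 × 185 = 2220 ≥ 1598 − 48, so one integer can sit at its floor of 48.
Achievable: one at 48 and the other 12 totalling 1550, which fits since 12 × 48 ≤ 1550 ≤ 12 × 185.

48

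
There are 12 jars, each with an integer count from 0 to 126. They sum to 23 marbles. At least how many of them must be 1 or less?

1

Each value above 1 is at least 2, contributing at least 2 − 0 = 2 above the floor 0.
The sum exceeds the floor total 0 by 23, so at most ⌊23/2⌋ = 11 exceed 1, and at least 1 are ≤ 1.
Exactly 1 works: 1 value at 0 and 11 at 2 total 22; raise one of the low values by 1 (still ≤ 1) to hit 23.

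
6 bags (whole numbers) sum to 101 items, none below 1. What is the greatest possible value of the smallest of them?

16

The 6 values sum to 101, so their minimum is at most ⌊101/6⌋ = 16.
Taking 1 copy of 16 and 5 copies of 17 gives exactly 101, so 16 is attained.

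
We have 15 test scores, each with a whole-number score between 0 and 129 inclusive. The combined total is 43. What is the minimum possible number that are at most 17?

13

If only k of them are at most 17, the other 15 − k are at least 18, so the total is at least (15 − k)·18 + k·0.
This is ≤ 43, so (15 − k)·18 + 0k ≤ 43, which gives k ≥ 13.
Exactly 13 works: 13 values at 0 and 2 at 18 total 36; raise one of the low values by 7 (still ≤ 17) to hit 43.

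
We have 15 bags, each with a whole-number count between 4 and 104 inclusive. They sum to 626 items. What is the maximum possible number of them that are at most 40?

Each value at 40 or below falls at least 104 − 40 = 64 short of the ceiling 104.
The ceiling total is 15 × 104 = 1560, and we need 626, so at most ⌊(1560 − 626)/64⌋ = 14 can be that low.
k = 14 is achieved by 14 values at 40 and 1 at 104, total 664; lower one of the 104's by 38 (still > 40) to reach 626.

14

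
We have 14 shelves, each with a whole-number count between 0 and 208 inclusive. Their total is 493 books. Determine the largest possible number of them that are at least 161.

Suppose k of them are at least 161. Those contribute at least 161 each and the other 14 − k at least 0 each.
So the total is at least 161k + 0(14 − k) = 0 + 161k. This must be ≤ 493, giving k ≤ 3.
k = 3 is achieved by 3 values at 161 and 11 at 0, total 483; add 10 to one value (staying below 161) to reach 493.

3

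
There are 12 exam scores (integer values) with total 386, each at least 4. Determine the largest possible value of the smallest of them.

The average is 386/12 < 33, so some value is ≤ 32.
Taking 10 copies of 32 and 2 copies of 33 gives exactly 386, so 32 is attained.

32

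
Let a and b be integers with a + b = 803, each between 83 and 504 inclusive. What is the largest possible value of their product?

For a fixed sum, the product ab is largest when a and b are as close as possible.
Taking a = 401 and b = 402 (both in [83, 504]) gives ab = 161202.

161202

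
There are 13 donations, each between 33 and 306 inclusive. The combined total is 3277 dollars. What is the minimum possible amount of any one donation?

To make one donation as small as possible, make the other 12 as large as possible.
The other 12 can take up 12 × 306 = 3672 ≥ 3277 − 33, so one donation can sit at its floor of 33.
Achievable: one at 33 and the other 12 totalling 3244, which fits since 12 × 33 ≤ 3244 ≤ 12 × 306.

33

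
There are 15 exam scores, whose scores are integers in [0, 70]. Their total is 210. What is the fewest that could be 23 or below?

Each value above 23 is at least 24, contributing at least 24 − 0 = 24 above the floor 0.
The sum exceeds the floor total 0 by 210, so at most ⌊210/24⌋ = 8 exceed 23, and at least 7 are ≤ 23.
Exactly 7 works: 7 values at 0 and 8 at 24 total 192; raise one of the low values by 18 (still ≤ 23) to hit 210.

7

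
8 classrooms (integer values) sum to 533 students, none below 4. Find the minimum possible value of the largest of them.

Some value must be at least ⌈533/8⌉ = 67, since 8 × 66 = 528 < 533.
Taking 3 copies of 66 and 5 copies of 67 gives exactly 533, so 67 is attained.

67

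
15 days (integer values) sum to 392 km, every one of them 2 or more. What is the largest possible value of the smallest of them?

26

If every one of the 15 were at least 27, the total would be at least 15 × 27 = 405 > 392.
Taking 13 copies of 26 and 2 copies of 27 gives exactly 392, so 26 is attained.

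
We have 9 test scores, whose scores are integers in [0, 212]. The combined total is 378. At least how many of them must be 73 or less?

4

Each value above 73 is at least 74, contributing at least 74 − 0 = 74 above the floor 0.
The sum exceeds the floor total 0 by 378, so at most ⌊378/74⌋ = 5 exceed 73, and at least 4 are ≤ 73.
Exactly 4 works: 4 values at 0 and 5 at 74 total 370; raise one of the low values by 8 (still ≤ 73) to hit 378.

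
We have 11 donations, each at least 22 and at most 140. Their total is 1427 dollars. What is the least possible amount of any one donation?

Minimizing one value means maximizing the remaining 10.
The other 10 contribute at most 10 × 140 = 1400, leaving at least 1427 − 1400 = 27.
Since 27 ≥ 22, this is achievable: one at 27 and 10 at 140.

27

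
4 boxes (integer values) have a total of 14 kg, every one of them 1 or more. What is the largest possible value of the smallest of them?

3

If every one of the 4 were at least 4, the total would be at least 4 × 4 = 16 > 14.
Equality holds with 2 values of 3 and 2 values of 4.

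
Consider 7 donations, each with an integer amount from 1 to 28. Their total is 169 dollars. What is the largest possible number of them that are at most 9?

Suppose k of them are at most 9. Those contribute at most 9 each and the rest at most 28 each.
So the total is at most 9k + 28(7 − k) = 196 − 19k. This must still be ≥ 169, so k ≤ 1.
k = 1 is achieved by 1 value at 9 and 6 at 28, total 177; lower one of the 28's by 8 (still > 9) to reach 169.

1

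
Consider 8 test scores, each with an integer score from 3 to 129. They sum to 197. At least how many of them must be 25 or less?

Each value above 25 is at least 26, contributing at least 26 − 3 = 23 above the floor 3.
The sum exceeds the floor total 24 by 173, so at most ⌊173/23⌋ = 7 exceed 25, and at least 1 are ≤ 25.
Exactly 1 works: 1 value at 3 and 7 at 26 total 185; raise one of the low values by 12 (still ≤ 25) to hit 197.

1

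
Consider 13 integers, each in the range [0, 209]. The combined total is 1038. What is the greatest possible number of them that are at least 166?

With k values at 166 or above and the rest at least 0, the sum is at least 0 + 166k.
Since the sum is 1038, we need 166k ≤ 1038, i.e. k ≤ 6.
k = 6 is achieved by 6 values at 166 and 7 at 0, total 996; add 42 to one value (staying below 166) to reach 1038.

6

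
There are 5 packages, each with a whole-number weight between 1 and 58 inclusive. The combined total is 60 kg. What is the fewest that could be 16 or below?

2

Let j be the number exceeding 16. Then the total is ≥ 17·j + 1·(5 − j) = 5 + 16j.
So 16j ≤ 55 and j ≤ 3; hence at least 5 − 3 = 2 are ≤ 16.
Exactly 2 works: 2 values at 1 and 3 at 17 total 53; raise one of the low values by 7 (still ≤ 16) to hit 60.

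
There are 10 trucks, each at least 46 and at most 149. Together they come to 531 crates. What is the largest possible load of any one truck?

117

To make one truck as large as possible, make the other 9 as small as possible.
The other 9 contribute at least 9 × 46 = 414, leaving at most 531 − 414 = 117.
Since 117 ≤ 149, this is achievable: one at 117 and 9 at 46.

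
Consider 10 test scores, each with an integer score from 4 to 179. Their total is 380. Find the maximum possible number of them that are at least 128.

Suppose k of them are at least 128. Those contribute at least 128 each and the other 10 − k at least 4 each.
So the total is at least 128k + 4(10 − k) = 40 + 124k. This must be ≤ 380, giving k ≤ 2.
k = 2 is achieved by 2 values at 128 and 8 at 4, total 288; add 92 to one value (staying below 128) to reach 380.

2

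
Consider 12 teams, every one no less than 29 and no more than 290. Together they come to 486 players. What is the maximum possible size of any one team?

167

Maximizing one value means minimizing the remaining 11.
The other 11 contribute at least 11 × 29 = 319, leaving at most 486 − 319 = 167.
Since 167 ≤ 290, this is achievable: one at 167 and 11 at 29.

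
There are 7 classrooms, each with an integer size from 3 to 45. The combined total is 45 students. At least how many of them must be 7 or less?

Each value above 7 is at least 8, contributing at least 8 − 3 = 5 above the floor 3.
The sum exceeds the floor total 21 by 24, so at most ⌊24/5⌋ = 4 exceed 7, and at least 3 are ≤ 7.
Exactly 3 works: 3 values at 3 and 4 at 8 total 41; raise one of the low values by 4 (still ≤ 7) to hit 45.

3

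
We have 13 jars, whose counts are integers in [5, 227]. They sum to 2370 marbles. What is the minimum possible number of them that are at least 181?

1

Each value short of 181 is at most 180, costing at least 227 − 180 = 47 against the maximum total of 2951.
We can afford to lose at most 2951 − 2370 = 581, so at most ⌊581/47⌋ = 12 fall short, and at least 1 are ≥ 181.
Exactly 1 works: 1 value at 227 and 12 at 180 total 2387; lower one of the high values by 17 (still ≥ 181) to hit 2370.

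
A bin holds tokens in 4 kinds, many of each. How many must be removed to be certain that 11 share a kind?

41

You could draw 10 of every kind without reaching 11 of any — 40 in all.
One more forces 11 of some kind, so 40 + 1 = 41.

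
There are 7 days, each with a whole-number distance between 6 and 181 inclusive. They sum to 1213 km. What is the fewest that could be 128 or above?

6

If only k of them are at least 128, the other 7 − k are at most 127, so the total is at most k·181 + (7 − k)·127.
This must reach 1213, so k·181 + (7 − k)·127 ≥ 1213, giving k ≥ 6.
Exactly 6 works: 6 values at 181 and 1 at 127 total 1213.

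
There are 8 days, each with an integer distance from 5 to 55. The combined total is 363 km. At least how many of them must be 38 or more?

4

If only k of them are at least 38, the other 8 − k are at most 37, so the total is at most k·55 + (8 − k)·37.
This must reach 363, so k·55 + (8 − k)·37 ≥ 363, giving k ≥ 4.
Exactly 4 works: 4 values at 55 and 4 at 37 total 368; lower one of the high values by 5 (still ≥ 38) to hit 363.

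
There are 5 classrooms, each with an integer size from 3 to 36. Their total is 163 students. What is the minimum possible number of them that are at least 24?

4

If only k of them are at least 24, the other 5 − k are at most 23, so the total is at most k·36 + (5 − k)·23.
This must reach 163, so k·36 + (5 − k)·23 ≥ 163, giving k ≥ 4.
Exactly 4 works: 4 values at 36 and 1 at 23 total 167; lower one of the high values by 4 (still ≥ 24) to hit 163.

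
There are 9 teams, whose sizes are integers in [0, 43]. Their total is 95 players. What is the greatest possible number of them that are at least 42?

2

Suppose k of them are at least 42. Those contribute at least 42 each and the other 9 − k at least 0 each.
So the total is at least 42k + 0(9 − k) = 0 + 42k. This must be ≤ 95, giving k ≤ 2.
k = 2 is achieved by 2 values at 42 and 7 at 0, total 84; add 11 to one value (staying below 42) to reach 95.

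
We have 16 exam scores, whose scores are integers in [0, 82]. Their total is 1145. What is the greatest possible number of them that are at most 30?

Suppose k of them are at most 30. Those contribute at most 30 each and the rest at most 82 each.
So the total is at most 30k + 82(16 − k) = 1312 − 52k. This must still be ≥ 1145, so k ≤ 3.
k = 3 is achieved by 3 values at 30 and 13 at 82, total 1156; lower one of the 82's by 11 (still > 30) to reach 1145.

3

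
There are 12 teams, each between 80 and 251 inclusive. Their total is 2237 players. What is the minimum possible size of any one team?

To make one team as small as possible, make the other 11 as large as possible.
The other 11 can take up 11 × 251 = 2761 ≥ 2237 − 80, so one team can sit at its floor of 80.
Achievable: one at 80 and the other 11 totalling 2157, which fits since 11 × 80 ≤ 2157 ≤ 11 × 251.

80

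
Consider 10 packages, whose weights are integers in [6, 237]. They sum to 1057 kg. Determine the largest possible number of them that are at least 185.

If k of the values are ≥ 185, the total is ≥ 185k + 6(10 − k).
Setting 185k + 6(10 − k) ≤ 1057 gives 179k ≤ 997, so k ≤ 5.
k = 5 is achieved by 5 values at 185 and 5 at 6, total 955; add 102 to one value (staying below 185) to reach 1057.

5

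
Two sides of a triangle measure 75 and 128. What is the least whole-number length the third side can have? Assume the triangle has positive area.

54

The third side must exceed |75 − 128| = 53.
The smallest integer above 53 is 54.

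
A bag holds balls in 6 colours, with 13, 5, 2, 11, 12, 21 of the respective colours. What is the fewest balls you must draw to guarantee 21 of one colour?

In the worst case you take as many as possible of each colour without reaching 21: 13 + 5 + 2 + 11 + 12 + 20 = 63.
The next one must give 21 of some colour, so 63 + 1 = 64.

64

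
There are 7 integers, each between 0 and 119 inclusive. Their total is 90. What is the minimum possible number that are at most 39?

5

Let j be the number exceeding 39. Then the total is ≥ 40·j + 0·(7 − j) = 0 + 40j.
So 40j ≤ 90 and j ≤ 2; hence at least 7 − 2 = 5 are ≤ 39.
Exactly 5 works: 5 values at 0 and 2 at 40 total 80; raise one of the low values by 10 (still ≤ 39) to hit 90.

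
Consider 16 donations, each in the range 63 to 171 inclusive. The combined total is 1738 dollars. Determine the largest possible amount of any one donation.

171

Maximizing one value means minimizing the remaining 15.
The other 15 contribute at least 15 × 63 = 945, leaving at most 1738 − 945 = 793.
But each donation is capped at 171, so the maximum is 171.
Achievable: one at 171 and the other 15 totalling 1567, which fits since 15 × 63 ≤ 1567 ≤ 15 × 171.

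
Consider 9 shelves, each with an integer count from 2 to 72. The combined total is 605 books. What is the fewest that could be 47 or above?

If only k of them are at least 47, the other 9 − k are at most 46, so the total is at most k·72 + (9 − k)·46.
This must reach 605, so k·72 + (9 − k)·46 ≥ 605, giving k ≥ 8.
Exactly 8 works: 8 values at 72 and 1 at 46 total 622; lower one of the high values by 17 (still ≥ 47) to hit 605.

8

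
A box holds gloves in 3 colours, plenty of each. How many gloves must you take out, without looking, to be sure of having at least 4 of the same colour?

You could draw 3 of every colour without reaching 4 of any — 9 in all.
One more forces 4 of some colour, so 9 + 1 = 10.

10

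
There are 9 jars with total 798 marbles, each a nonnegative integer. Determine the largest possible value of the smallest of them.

The average is 798/9 < 89, so some value is ≤ 88.
Equality holds with 3 values of 88 and 6 values of 89.

88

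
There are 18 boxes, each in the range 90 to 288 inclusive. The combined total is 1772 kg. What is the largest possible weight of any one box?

To make one box as large as possible, make the other 17 as small as possible.
The other 17 contribute at least 17 × 90 = 1530, leaving at most 1772 − 1530 = 242.
Since 242 ≤ 288, this is achievable: one at 242 and 17 at 90.

242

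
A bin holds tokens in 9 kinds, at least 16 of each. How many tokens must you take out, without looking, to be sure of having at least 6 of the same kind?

In the worst case you draw 5 of each of the 9 kinds: 9 × 5 = 45.
One more forces 6 of some kind, so 45 + 1 = 46.

46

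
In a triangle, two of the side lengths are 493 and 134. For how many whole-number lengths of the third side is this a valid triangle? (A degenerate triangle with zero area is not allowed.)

267

The triangle inequality gives |493 − 134| < c < 493 + 134, i.e. 359 < c < 627.
So c can be any integer from 360 to 626: 267 values.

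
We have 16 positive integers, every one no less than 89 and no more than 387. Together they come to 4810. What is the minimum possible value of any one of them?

Minimizing one value means maximizing the remaining 15.
The other 15 can take up 15 × 387 = 5805 ≥ 4810 − 89, so one integer can sit at its floor of 89.
Achievable: one at 89 and the other 15 totalling 4721, which fits since 15 × 89 ≤ 4721 ≤ 15 × 387.

89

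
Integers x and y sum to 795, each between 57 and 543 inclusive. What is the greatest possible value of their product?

158006

For a fixed sum, the product xy is largest when x and y are as close as possible.
Taking x = 397 and y = 398 (both in [57, 543]) gives xy = 158006.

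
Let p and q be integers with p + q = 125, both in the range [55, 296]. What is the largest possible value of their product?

3906

pq = p(125 − p) is maximized when p is as near 125/2 as the bounds allow.
Taking p = 62 and q = 63 (both in [55, 296]) gives pq = 3906.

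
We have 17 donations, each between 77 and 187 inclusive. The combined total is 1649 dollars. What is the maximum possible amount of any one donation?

Maximizing one value means minimizing the remaining 16.
The other 16 contribute at least 16 × 77 = 1232, leaving at most 1649 − 1232 = 417.
But each donation is capped at 187, so the maximum is 187.
Achievable: one at 187 and the other 16 totalling 1462, which fits since 16 × 77 ≤ 1462 ≤ 16 × 187.

187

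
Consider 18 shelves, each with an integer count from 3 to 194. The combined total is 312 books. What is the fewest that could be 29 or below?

9

Let j be the number exceeding 29. Then the total is ≥ 30·j + 3·(18 − j) = 54 + 27j.
So 27j ≤ 258 and j ≤ 9; hence at least 18 − 9 = 9 are ≤ 29.
Exactly 9 works: 9 values at 3 and 9 at 30 total 297; raise one of the low values by 15 (still ≤ 29) to hit 312.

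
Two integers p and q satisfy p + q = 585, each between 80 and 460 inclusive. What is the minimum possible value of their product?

For a fixed sum, pq is smallest when p and q are as far apart as possible.
At the endpoint p = 125, q = 585 − 125 = 460, so pq = 125 × 460 = 57500.

57500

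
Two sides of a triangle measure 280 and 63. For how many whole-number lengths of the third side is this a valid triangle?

The triangle inequality gives |280 − 63| < c < 280 + 63, i.e. 217 < c < 343.
So c can be any integer from 218 to 342: 125 values.

125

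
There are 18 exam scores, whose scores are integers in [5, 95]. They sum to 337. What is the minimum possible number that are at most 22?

Let j be the number exceeding 22. Then the total is ≥ 23·j + 5·(18 − j) = 90 + 18j.
So 18j ≤ 247 and j ≤ 13; hence at least 18 − 13 = 5 are ≤ 22.
Exactly 5 works: 5 values at 5 and 13 at 23 total 324; raise one of the low values by 13 (still ≤ 22) to hit 337.

5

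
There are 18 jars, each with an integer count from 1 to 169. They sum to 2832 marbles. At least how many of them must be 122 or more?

14

If only k of them are at least 122, the other 18 − k are at most 121, so the total is at most k·169 + (18 − k)·121.
This must reach 2832, so k·169 + (18 − k)·121 ≥ 2832, giving k ≥ 14.
Exactly 14 works: 14 values at 169 and 4 at 121 total 2850; lower one of the high values by 18 (still ≥ 122) to hit 2832.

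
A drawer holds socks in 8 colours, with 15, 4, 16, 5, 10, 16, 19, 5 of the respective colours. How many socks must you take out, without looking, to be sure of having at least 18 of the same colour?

89

In the worst case you take as many as possible of each colour without reaching 18: 15 + 4 + 16 + 5 + 10 + 16 + 17 + 5 = 88.
The next one must give 18 of some colour, so 88 + 1 = 89.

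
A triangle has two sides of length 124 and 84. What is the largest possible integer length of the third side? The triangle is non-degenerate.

207

The third side must be less than 124 + 84 = 208.
The largest integer below 208 is 207.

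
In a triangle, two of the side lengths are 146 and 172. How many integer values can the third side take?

The triangle inequality gives |146 − 172| < c < 146 + 172, i.e. 26 < c < 318.
So c can be any integer from 27 to 317: 291 values.

291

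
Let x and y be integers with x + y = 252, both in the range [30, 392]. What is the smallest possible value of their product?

6660

Since x + y is fixed, pushing one of them to its bound minimizes the product.
The extreme feasible split is x = 30, y = 222, giving xy = 6660.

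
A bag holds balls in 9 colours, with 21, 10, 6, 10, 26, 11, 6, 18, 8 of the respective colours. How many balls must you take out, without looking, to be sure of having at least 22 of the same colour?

112

In the worst case you take as many as possible of each colour without reaching 22: 21 + 10 + 6 + 10 + 21 + 11 + 6 + 18 + 8 = 111.
The next one must give 22 of some colour, so 111 + 1 = 112.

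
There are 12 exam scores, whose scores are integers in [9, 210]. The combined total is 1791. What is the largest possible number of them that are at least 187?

9

Suppose k of them are at least 187. Those contribute at least 187 each and the other 12 − k at least 9 each.
So the total is at least 187k + 9(12 − k) = 108 + 178k. This must be ≤ 1791, giving k ≤ 9.
k = 9 is achieved by 9 values at 187 and 3 at 9, total 1710; add 81 to one value (staying below 187) to reach 1791.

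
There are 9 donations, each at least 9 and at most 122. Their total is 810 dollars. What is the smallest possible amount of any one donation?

To make one donation as small as possible, make the other 8 as large as possible.
The other 8 can take up 8 × 122 = 976 ≥ 810 − 9, so one donation can sit at its floor of 9.
Achievable: one at 9 and the other 8 totalling 801, which fits since 8 × 9 ≤ 801 ≤ 8 × 122.

9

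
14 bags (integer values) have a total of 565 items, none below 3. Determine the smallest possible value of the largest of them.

41

Some value must be at least ⌈565/14⌉ = 41, since 14 × 40 = 560 < 565.
Taking 9 copies of 40 and 5 copies of 41 gives exactly 565, so 41 is attained.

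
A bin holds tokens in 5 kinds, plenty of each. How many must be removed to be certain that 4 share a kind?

16

You could draw 3 of every kind without reaching 4 of any — 15 in all.
One more forces 4 of some kind, so 15 + 1 = 16.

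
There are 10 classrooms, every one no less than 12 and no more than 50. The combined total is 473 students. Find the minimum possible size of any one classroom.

To make one classroom as small as possible, make the other 9 as large as possible.
The other 9 contribute at most 9 × 50 = 450, leaving at least 473 − 450 = 23.
Since 23 ≥ 12, this is achievable: one at 23 and 9 at 50.

23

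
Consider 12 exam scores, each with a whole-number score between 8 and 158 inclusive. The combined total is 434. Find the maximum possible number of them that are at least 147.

If k of the values are ≥ 147, the total is ≥ 147k + 8(12 − k).
Setting 147k + 8(12 − k) ≤ 434 gives 139k ≤ 338, so k ≤ 2.
k = 2 is achieved by 2 values at 147 and 10 at 8, total 374; add 60 to one value (staying below 147) to reach 434.

2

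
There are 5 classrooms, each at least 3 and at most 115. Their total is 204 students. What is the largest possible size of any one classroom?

115

To make one classroom as large as possible, make the other 4 as small as possible.
The other 4 contribute at least 4 × 3 = 12, leaving at most 204 − 12 = 192.
But each classroom is capped at 115, so the maximum is 115.
Achievable: one at 115 and the other 4 totalling 89, which fits since 4 × 3 ≤ 89 ≤ 4 × 115.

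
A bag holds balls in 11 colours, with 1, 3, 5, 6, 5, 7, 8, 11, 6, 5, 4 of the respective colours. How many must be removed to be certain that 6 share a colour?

In the worst case you take as many as possible of each colour without reaching 6: 1 + 3 + 5 + 5 + 5 + 5 + 5 + 5 + 5 + 5 + 4 = 48.
The next one must give 6 of some colour, so 48 + 1 = 49.

49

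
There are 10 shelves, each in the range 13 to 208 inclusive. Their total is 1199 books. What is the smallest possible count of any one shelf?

13

To make one shelf as small as possible, make the other 9 as large as possible.
The other 9 can take up 9 × 208 = 1872 ≥ 1199 − 13, so one shelf can sit at its floor of 13.
Achievable: one at 13 and the other 9 totalling 1186, which fits since 9 × 13 ≤ 1186 ≤ 9 × 208.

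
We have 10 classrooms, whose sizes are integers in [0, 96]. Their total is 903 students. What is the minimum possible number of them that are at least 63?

If only k of them are at least 63, the other 10 − k are at most 62, so the total is at most k·96 + (10 − k)·62.
This must reach 903, so k·96 + (10 − k)·62 ≥ 903, giving k ≥ 9.
Exactly 9 works: 9 values at 96 and 1 at 62 total 926; lower one of the high values by 23 (still ≥ 63) to hit 903.

9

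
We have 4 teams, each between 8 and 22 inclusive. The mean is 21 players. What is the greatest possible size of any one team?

To make one team as large as possible, make the other 3 as small as possible.
The total is 4 × 21 = 84.
The other 3 contribute at least 3 × 8 = 24, leaving at most 84 − 24 = 60.
But each team is capped at 22, so the maximum is 22.
Achievable: one at 22 and the other 3 totalling 62, which fits since 3 × 8 ≤ 62 ≤ 3 × 22.

22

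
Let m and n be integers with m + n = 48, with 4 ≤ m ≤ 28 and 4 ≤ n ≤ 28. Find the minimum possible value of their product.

560

For a fixed sum, mn is smallest when m and n are as far apart as possible.
The extreme feasible split is m = 20, n = 28, giving mn = 560.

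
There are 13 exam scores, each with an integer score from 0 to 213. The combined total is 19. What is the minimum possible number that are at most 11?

Let j be the number exceeding 11. Then the total is ≥ 12·j + 0·(13 − j) = 0 + 12j.
So 12j ≤ 19 and j ≤ 1; hence at least 13 − 1 = 12 are ≤ 11.
Exactly 12 works: 12 values at 0 and 1 at 12 total 12; raise one of the low values by 7 (still ≤ 11) to hit 19.

12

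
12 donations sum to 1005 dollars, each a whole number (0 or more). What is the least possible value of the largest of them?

84

The 12 values sum to 1005, so their maximum is at least ⌈1005/12⌉ = 84.
Equality holds with 9 values of 84 and 3 values of 83.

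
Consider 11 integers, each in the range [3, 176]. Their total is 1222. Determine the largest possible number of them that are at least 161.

7

If k of the values are ≥ 161, the total is ≥ 161k + 3(11 − k).
Setting 161k + 3(11 − k) ≤ 1222 gives 158k ≤ 1189, so k ≤ 7.
k = 7 is achieved by 7 values at 161 and 4 at 3, total 1139; add 83 to one value (staying below 161) to reach 1222.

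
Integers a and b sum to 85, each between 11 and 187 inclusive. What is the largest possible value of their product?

For a fixed sum, the product ab is largest when a and b are as close as possible.
Taking a = 42 and b = 43 (both in [11, 187]) gives ab = 1806.

1806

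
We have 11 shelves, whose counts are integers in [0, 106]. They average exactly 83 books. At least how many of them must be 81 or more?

2

The total is 11 × 83 = 913.
Each value short of 81 is at most 80, costing at least 106 − 80 = 26 against the maximum total of 1166.
We can afford to lose at most 1166 − 913 = 253, so at most ⌊253/26⌋ = 9 fall short, and at least 2 are ≥ 81.
Exactly 2 works: 2 values at 106 and 9 at 80 total 932; lower one of the high values by 19 (still ≥ 81) to hit 913.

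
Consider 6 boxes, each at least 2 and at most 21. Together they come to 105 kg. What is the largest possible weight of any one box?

To make one box as large as possible, make the other 5 as small as possible.
The other 5 contribute at least 5 × 2 = 10, leaving at most 105 − 10 = 95.
But each box is capped at 21, so the maximum is 21.
Achievable: one at 21 and the other 5 totalling 84, which fits since 5 × 2 ≤ 84 ≤ 5 × 21.

21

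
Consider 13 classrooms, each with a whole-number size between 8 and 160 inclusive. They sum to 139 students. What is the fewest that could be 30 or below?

12

If only k of them are at most 30, the other 13 − k are at least 31, so the total is at least (13 − k)·31 + k·8.
This is ≤ 139, so (13 − k)·31 + 8k ≤ 139, which gives k ≥ 12.
Exactly 12 works: 12 values at 8 and 1 at 31 total 127; raise one of the low values by 12 (still ≤ 30) to hit 139.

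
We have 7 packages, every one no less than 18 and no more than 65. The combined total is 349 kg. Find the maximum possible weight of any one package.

To make one package as large as possible, make the other 6 as small as possible.
The other 6 contribute at least 6 × 18 = 108, leaving at most 349 − 108 = 241.
But each package is capped at 65, so the maximum is 65.
Achievable: one at 65 and the other 6 totalling 284, which fits since 6 × 18 ≤ 284 ≤ 6 × 65.

65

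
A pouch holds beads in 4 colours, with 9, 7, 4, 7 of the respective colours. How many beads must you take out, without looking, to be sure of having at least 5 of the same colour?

In the worst case you take as many as possible of each colour without reaching 5: 4 + 4 + 4 + 4 = 16.
The next one must give 5 of some colour, so 16 + 1 = 17.

17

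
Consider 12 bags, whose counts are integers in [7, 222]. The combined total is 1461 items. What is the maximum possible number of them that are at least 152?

With k values at 152 or above and the rest at least 7, the sum is at least 84 + 145k.
Since the sum is 1461, we need 145k ≤ 1377, i.e. k ≤ 9.
k = 9 is achieved by 9 values at 152 and 3 at 7, total 1389; add 72 to one value (staying below 152) to reach 1461.

9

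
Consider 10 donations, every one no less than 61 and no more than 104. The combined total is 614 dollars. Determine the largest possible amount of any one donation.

65

To make one donation as large as possible, make the other 9 as small as possible.
The other 9 contribute at least 9 × 61 = 549, leaving at most 614 − 549 = 65.
Since 65 ≤ 104, this is achievable: one at 65 and 9 at 61.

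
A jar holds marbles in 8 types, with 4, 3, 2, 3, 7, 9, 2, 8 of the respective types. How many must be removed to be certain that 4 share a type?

23

In the worst case you take as many as possible of each type without reaching 4: 3 + 3 + 2 + 3 + 3 + 3 + 2 + 3 = 22.
The next one must give 4 of some type, so 22 + 1 = 23.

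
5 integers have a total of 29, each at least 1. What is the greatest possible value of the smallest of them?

The 5 values sum to 29, so their minimum is at most ⌊29/5⌋ = 5.
Achievable: 1 of them at 5 and 4 at 6 total 29.

5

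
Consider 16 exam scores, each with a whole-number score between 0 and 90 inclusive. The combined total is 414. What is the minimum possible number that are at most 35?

If only k of them are at most 35, the other 16 − k are at least 36, so the total is at least (16 − k)·36 + k·0.
This is ≤ 414, so (16 − k)·36 + 0k ≤ 414, which gives k ≥ 5.
Exactly 5 works: 5 values at 0 and 11 at 36 total 396; raise one of the low values by 18 (still ≤ 35) to hit 414.

5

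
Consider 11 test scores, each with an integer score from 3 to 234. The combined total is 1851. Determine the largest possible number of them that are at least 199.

9

With k values at 199 or above and the rest at least 3, the sum is at least 33 + 196k.
Since the sum is 1851, we need 196k ≤ 1818, i.e. k ≤ 9.
k = 9 is achieved by 9 values at 199 and 2 at 3, total 1797; add 54 to one value (staying below 199) to reach 1851.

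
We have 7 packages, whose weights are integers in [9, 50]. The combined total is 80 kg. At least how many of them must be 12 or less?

Each value above 12 is at least 13, contributing at least 13 − 9 = 4 above the floor 9.
The sum exceeds the floor total 63 by 17, so at most ⌊17/4⌋ = 4 exceed 12, and at least 3 are ≤ 12.
Exactly 3 works: 3 values at 9 and 4 at 13 total 79; raise one of the low values by 1 (still ≤ 12) to hit 80.

3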